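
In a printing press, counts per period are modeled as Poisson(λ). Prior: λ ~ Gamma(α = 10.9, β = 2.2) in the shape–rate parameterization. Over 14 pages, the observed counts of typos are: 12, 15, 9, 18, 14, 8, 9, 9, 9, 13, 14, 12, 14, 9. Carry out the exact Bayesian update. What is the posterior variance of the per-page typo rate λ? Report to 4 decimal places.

0.6702

With a Gamma(shape α, rate β) prior, the Poisson likelihood is conjugate: the posterior is Gamma(α + ΣXᵢ, β + n).
Sum of counts S = 165 over n = 14 pages.
Posterior: Gamma(α+S, β+n) = Gamma(10.9+165, 2.2+14) = Gamma(175.9, 16.2).
Var = α/β² = 175.9/16.2² = 0.6702.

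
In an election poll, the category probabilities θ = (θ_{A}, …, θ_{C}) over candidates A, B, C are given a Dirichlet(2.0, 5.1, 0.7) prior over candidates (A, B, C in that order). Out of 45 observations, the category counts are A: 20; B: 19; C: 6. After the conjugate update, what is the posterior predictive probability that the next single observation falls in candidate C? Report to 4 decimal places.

0.1269

The Dirichlet prior is conjugate to the Multinomial likelihood: each posterior αⱼ = prior αⱼ + observed count nⱼ.
Posterior concentration: (22.0, 24.1, 6.7), total = 52.8.
P(next = C | data) = α_{C}/Σα = 0.1269.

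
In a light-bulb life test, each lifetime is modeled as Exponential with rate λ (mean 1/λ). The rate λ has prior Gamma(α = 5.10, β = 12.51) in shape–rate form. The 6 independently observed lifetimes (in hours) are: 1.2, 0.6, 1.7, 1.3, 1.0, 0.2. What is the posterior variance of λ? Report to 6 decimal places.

With a Gamma(shape α, rate β) prior on the exponential rate λ, the posterior after n observations with total T = Σxᵢ is Gamma(α+n, β+T).
Sum of observations T = 6.0 hours; n = 6.
Posterior: Gamma(5.10+6, 12.51+6.0) = Gamma(11.10, 18.51).
Var = α/β² = 0.032397.

0.032397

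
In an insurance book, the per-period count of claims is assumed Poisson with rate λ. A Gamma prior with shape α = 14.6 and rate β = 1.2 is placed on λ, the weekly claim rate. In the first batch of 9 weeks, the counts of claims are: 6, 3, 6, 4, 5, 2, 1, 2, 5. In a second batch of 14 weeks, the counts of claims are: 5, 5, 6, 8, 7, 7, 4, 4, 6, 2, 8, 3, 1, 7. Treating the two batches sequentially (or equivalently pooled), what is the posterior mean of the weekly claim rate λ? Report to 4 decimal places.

5.0248

With a Gamma(shape α, rate β) prior, the Poisson likelihood is conjugate: the posterior is Gamma(α + ΣXᵢ, β + n).
Batch 1: sum of counts S = 34 over n = 9 weeks.
After batch 1: Gamma(α+S, β+n) = Gamma(14.6+34, 1.2+9) = Gamma(48.6, 10.2).
Batch 2: sum of counts S = 73 over n = 14 weeks.
After batch 2: Gamma(α+S, β+n) = Gamma(48.6+73, 10.2+14) = Gamma(121.6, 24.2).
Posterior mean = α/β = 121.6/24.2 = 5.0248.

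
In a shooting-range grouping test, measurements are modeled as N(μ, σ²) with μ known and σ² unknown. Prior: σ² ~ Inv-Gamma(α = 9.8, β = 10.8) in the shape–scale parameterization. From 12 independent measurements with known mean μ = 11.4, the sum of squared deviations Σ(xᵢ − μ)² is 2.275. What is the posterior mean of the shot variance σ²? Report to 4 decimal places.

With known mean μ and an Inverse-Gamma(α, β) prior on σ², the Normal likelihood is conjugate: posterior is Inv-Gamma(α + n/2, β + Σ(xᵢ−μ)²/2).
Posterior: Inv-Gamma(9.8 + 12/2, 10.8 + 2.275/2) = Inv-Gamma(15.80, 11.9375).
E[σ²|data] = β/(α−1) = 11.9375/14.80 = 0.8066.

0.8066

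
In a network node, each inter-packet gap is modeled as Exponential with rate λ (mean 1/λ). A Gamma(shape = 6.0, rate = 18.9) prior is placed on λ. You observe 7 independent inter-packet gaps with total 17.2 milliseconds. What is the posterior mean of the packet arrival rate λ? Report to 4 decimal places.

With a Gamma(shape α, rate β) prior on the exponential rate λ, the posterior after n observations with total T = Σxᵢ is Gamma(α+n, β+T).
Posterior: Gamma(6.0+7, 18.9+17.2) = Gamma(13.0, 36.1).
Posterior mean of λ = α/β = 13.0/36.1 = 0.3601.

0.3601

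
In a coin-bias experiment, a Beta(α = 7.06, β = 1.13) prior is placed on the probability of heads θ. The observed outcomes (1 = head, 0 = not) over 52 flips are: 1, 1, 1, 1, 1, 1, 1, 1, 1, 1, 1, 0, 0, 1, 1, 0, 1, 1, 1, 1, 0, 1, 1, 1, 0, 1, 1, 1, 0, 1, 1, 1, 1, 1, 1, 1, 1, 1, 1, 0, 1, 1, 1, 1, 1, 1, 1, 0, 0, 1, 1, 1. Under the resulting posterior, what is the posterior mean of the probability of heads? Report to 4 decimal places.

The Beta prior is conjugate to a Binomial/Bernoulli likelihood; the update adds successes to α and failures to β.
Posterior: Beta(α+k, β+n−k) = Beta(7.06+43, 1.13+9) = Beta(50.06, 10.13).
Posterior mean = α/(α+β) = 50.06/60.19 = 0.8317.

0.8317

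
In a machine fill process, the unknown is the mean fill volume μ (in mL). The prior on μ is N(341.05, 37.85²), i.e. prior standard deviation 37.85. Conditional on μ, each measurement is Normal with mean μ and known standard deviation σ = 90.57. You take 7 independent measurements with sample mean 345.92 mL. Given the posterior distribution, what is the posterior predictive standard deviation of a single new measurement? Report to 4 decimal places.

For Normal data with known variance σ², a Normal(μ₀, σ₀²) prior on μ is conjugate. Posterior precision = 1/σ₀² + n/σ²; posterior mean is the precision-weighted average of μ₀ and x̄.
σ₀² = 37.85² = 1432.6225, σ² = 90.57² = 8202.9249; σ² + n·σ₀² = 8202.9249 + 7·1432.6225 = 18231.2824.
Posterior precision = 1/σ₀² + n/σ² = 1/1432.6225 + 7/8202.9249 = (σ² + n·σ₀²)/(σ₀²σ²) = 18231.2824/(1432.6225·8202.9249); posterior variance σₙ² = σ₀²σ²/(σ² + n·σ₀²) = 1432.6225·8202.9249/18231.2824 = 644.589586.
Predictive variance for one new observation = σₙ² + σ² = 1432.6225·8202.9249/18231.2824 + 8202.9249 = σ²·(σ₀² + 18231.2824)/18231.2824 = 8202.9249·19663.9049/18231.2824 = 8847.514486; SD = √(8202.9249·19663.9049/18231.2824) = 94.0612.

94.0612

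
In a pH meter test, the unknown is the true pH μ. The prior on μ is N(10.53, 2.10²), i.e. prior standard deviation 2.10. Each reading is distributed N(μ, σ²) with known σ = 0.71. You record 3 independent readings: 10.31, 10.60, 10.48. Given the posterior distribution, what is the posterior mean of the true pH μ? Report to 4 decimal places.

For Normal data with known variance σ², a Normal(μ₀, σ₀²) prior on μ is conjugate. Posterior precision = 1/σ₀² + n/σ²; posterior mean is the precision-weighted average of μ₀ and x̄.
Σxᵢ = 10.31 + 10.60 + 10.48 = 31.39, so n·x̄ = 31.39.
σ₀² = 2.10² = 4.41, σ² = 0.71² = 0.5041; σ² + n·σ₀² = 0.5041 + 3·4.41 = 13.7341.
Posterior mean = (μ₀/σ₀² + n·x̄/σ²)/(1/σ₀² + n/σ²) = (σ²·μ₀ + σ₀²·n·x̄)/(σ² + n·σ₀²) = (0.5041·10.53 + 4.41·31.39)/13.7341 = 143.738073/13.7341 = 10.4658.

10.4658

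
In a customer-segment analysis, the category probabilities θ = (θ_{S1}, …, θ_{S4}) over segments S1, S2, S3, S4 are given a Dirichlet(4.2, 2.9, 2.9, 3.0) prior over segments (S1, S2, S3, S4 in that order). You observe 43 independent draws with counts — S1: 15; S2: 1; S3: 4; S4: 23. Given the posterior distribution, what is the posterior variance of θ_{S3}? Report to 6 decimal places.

The Dirichlet prior is conjugate to the Multinomial likelihood: each posterior αⱼ = prior αⱼ + observed count nⱼ.
Posterior concentration: (19.2, 3.9, 6.9, 26.0), total = 56.0.
Var[θ_j] = α_j(Σα−α_j)/((Σα)²(Σα+1)) = 6.9·49.1/(56.0²·57.0) = 0.001895.

0.001895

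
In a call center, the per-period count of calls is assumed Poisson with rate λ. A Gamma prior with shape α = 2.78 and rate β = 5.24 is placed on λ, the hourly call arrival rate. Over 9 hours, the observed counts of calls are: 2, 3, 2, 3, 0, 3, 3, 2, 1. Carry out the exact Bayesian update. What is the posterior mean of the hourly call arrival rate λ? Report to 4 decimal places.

1.5295

With a Gamma(shape α, rate β) prior, the Poisson likelihood is conjugate: the posterior is Gamma(α + ΣXᵢ, β + n).
Sum of counts S = 19 over n = 9 hours.
Posterior: Gamma(α+S, β+n) = Gamma(2.78+19, 5.24+9) = Gamma(21.78, 14.24).
Posterior mean = α/β = 21.78/14.24 = 1.5295.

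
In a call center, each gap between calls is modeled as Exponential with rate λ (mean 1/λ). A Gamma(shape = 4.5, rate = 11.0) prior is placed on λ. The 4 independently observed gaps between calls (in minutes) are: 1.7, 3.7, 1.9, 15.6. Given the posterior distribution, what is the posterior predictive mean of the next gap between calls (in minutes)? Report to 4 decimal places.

4.5200

With a Gamma(shape α, rate β) prior on the exponential rate λ, the posterior after n observations with total T = Σxᵢ is Gamma(α+n, β+T).
Sum of observations T = 22.9 minutes; n = 4.
Posterior: Gamma(4.5+4, 11.0+22.9) = Gamma(8.5, 33.9).
The predictive distribution for the next observation is Lomax; its mean is β/(α−1) = 33.9/7.5 = 4.5200.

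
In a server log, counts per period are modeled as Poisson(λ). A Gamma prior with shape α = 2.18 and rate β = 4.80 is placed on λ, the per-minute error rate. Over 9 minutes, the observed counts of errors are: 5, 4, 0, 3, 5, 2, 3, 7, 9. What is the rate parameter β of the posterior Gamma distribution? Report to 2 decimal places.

13.80

With a Gamma(shape α, rate β) prior, the Poisson likelihood is conjugate: the posterior is Gamma(α + ΣXᵢ, β + n).
Sum of counts S = 38 over n = 9 minutes.
Posterior: Gamma(α+S, β+n) = Gamma(2.18+38, 4.80+9) = Gamma(40.18, 13.80).
Posterior β = 13.80.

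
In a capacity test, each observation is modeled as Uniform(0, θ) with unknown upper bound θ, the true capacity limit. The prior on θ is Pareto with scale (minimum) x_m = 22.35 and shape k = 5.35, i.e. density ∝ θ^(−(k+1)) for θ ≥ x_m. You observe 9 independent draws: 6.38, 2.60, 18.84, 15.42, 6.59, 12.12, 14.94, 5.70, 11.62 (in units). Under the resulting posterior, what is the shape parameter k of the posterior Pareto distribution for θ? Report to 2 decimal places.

14.35

A Pareto(scale x_m, shape k) prior on the upper bound θ of Uniform(0, θ) is conjugate: posterior is Pareto(max(x_m, max xᵢ), k + n).
Sample maximum = 18.84; prior scale x_m = 22.35 → posterior scale = max = 22.35.
Posterior shape = 5.35 + 9 = 14.35.
Posterior shape k = 14.35.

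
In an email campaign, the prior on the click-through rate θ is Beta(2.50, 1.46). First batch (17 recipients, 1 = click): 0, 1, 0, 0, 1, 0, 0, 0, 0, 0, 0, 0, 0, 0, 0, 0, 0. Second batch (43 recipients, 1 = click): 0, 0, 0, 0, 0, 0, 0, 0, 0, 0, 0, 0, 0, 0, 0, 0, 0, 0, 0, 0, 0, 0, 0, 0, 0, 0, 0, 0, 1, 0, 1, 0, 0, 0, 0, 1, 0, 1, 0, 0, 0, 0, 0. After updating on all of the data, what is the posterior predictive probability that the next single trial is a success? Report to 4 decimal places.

0.1329

The Beta prior is conjugate to a Binomial/Bernoulli likelihood; the update adds successes to α and failures to β.
After batch 1: Beta(2.50+2, 1.46+15) = Beta(4.50, 16.46).
After batch 2: Beta(4.50+4, 16.46+39) = Beta(8.50, 55.46).
For a single future Bernoulli trial, P(success | data) = α/(α+β) = 0.1329.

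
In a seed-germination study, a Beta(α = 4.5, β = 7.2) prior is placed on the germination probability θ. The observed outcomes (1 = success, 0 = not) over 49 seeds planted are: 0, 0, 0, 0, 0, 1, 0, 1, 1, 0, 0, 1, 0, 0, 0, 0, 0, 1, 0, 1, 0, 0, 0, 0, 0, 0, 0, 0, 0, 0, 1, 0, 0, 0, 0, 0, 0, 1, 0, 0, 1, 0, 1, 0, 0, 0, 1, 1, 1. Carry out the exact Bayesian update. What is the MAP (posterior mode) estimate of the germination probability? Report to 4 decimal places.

0.2811

The Beta prior is conjugate to a Binomial/Bernoulli likelihood; the update adds successes to α and failures to β.
Posterior: Beta(α+k, β+n−k) = Beta(4.5+13, 7.2+36) = Beta(17.5, 43.2).
Mode of Beta(a,b) for a,b>1 is (a−1)/(a+b−2) = 16.5/58.7 = 0.2811.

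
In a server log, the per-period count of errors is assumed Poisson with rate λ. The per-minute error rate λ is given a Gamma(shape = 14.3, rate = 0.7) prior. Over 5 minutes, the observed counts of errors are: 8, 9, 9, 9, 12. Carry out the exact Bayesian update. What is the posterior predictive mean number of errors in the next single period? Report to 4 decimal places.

10.7544

With a Gamma(shape α, rate β) prior, the Poisson likelihood is conjugate: the posterior is Gamma(α + ΣXᵢ, β + n).
Sum of counts S = 47 over n = 5 minutes.
Posterior: Gamma(α+S, β+n) = Gamma(14.3+47, 0.7+5) = Gamma(61.3, 5.7).
The predictive distribution for one future period is NegBinom with mean α/β = 10.7544.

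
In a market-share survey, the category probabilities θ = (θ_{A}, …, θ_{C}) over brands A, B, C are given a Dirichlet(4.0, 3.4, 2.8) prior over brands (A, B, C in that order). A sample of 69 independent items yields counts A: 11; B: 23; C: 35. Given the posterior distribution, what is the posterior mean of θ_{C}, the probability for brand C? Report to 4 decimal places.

0.4773

The Dirichlet prior is conjugate to the Multinomial likelihood: each posterior αⱼ = prior αⱼ + observed count nⱼ.
Posterior concentration: (15.0, 26.4, 37.8), total = 79.2.
E[θ_{C}|data] = α_{C}/Σα = 37.8/79.2 = 0.4773.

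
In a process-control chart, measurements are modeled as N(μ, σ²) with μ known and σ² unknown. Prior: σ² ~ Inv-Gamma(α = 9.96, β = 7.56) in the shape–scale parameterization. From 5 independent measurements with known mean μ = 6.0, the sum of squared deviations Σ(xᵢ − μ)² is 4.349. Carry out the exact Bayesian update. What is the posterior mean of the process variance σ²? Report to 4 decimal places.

With known mean μ and an Inverse-Gamma(α, β) prior on σ², the Normal likelihood is conjugate: posterior is Inv-Gamma(α + n/2, β + Σ(xᵢ−μ)²/2).
Posterior: Inv-Gamma(9.96 + 5/2, 7.56 + 4.349/2) = Inv-Gamma(12.46, 9.7345).
E[σ²|data] = β/(α−1) = 9.7345/11.46 = 0.8494.

0.8494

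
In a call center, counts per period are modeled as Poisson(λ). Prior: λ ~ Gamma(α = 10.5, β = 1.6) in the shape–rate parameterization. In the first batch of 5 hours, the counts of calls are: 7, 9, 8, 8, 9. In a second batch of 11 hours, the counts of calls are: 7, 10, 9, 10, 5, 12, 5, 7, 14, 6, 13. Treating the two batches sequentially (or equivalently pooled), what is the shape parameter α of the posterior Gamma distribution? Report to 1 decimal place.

With a Gamma(shape α, rate β) prior, the Poisson likelihood is conjugate: the posterior is Gamma(α + ΣXᵢ, β + n).
Batch 1: sum of counts S = 41 over n = 5 hours.
After batch 1: Gamma(α+S, β+n) = Gamma(10.5+41, 1.6+5) = Gamma(51.5, 6.6).
Batch 2: sum of counts S = 98 over n = 11 hours.
After batch 2: Gamma(α+S, β+n) = Gamma(51.5+98, 6.6+11) = Gamma(149.5, 17.6).
Posterior α = 149.5.

149.5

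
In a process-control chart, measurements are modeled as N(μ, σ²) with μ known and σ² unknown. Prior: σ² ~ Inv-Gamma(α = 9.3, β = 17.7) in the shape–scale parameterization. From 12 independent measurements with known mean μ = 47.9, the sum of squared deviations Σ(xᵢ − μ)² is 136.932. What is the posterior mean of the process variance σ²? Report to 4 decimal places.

With known mean μ and an Inverse-Gamma(α, β) prior on σ², the Normal likelihood is conjugate: posterior is Inv-Gamma(α + n/2, β + Σ(xᵢ−μ)²/2).
Posterior: Inv-Gamma(9.3 + 12/2, 17.7 + 136.932/2) = Inv-Gamma(15.30, 86.1660).
E[σ²|data] = β/(α−1) = 86.1660/14.30 = 6.0256.

6.0256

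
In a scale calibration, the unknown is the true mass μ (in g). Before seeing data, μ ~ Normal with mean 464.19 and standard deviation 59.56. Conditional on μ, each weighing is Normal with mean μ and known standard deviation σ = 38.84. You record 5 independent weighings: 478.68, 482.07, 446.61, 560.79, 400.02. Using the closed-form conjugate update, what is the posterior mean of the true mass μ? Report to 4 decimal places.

472.8937

For Normal data with known variance σ², a Normal(μ₀, σ₀²) prior on μ is conjugate. Posterior precision = 1/σ₀² + n/σ²; posterior mean is the precision-weighted average of μ₀ and x̄.
Σxᵢ = 478.68 + 482.07 + 446.61 + 560.79 + 400.02 = 2368.17, so n·x̄ = 2368.17.
σ₀² = 59.56² = 3547.3936, σ² = 38.84² = 1508.5456; σ² + n·σ₀² = 1508.5456 + 5·3547.3936 = 19245.5136.
Posterior mean = (μ₀/σ₀² + n·x̄/σ²)/(1/σ₀² + n/σ²) = (σ²·μ₀ + σ₀²·n·x̄)/(σ² + n·σ₀²) = (1508.5456·464.19 + 3547.3936·2368.17)/19245.5136 = 9101082.883776/19245.5136 = 472.8937.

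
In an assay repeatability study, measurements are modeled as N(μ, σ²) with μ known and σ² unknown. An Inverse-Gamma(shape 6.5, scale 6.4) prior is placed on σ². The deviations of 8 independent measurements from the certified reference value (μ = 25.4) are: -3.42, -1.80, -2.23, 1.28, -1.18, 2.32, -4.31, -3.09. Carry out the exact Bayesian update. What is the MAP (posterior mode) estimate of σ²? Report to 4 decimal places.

With known mean μ and an Inverse-Gamma(α, β) prior on σ², the Normal likelihood is conjugate: posterior is Inv-Gamma(α + n/2, β + Σ(xᵢ−μ)²/2).
Σ(xᵢ−μ)² = (-3.42)² + (-1.80)² + (-2.23)² + (1.28)² + (-1.18)² + (2.32)² + (-4.31)² + (-3.09)² = 56.4467.
Posterior: Inv-Gamma(6.5 + 8/2, 6.4 + 56.4467/2) = Inv-Gamma(10.50, 34.62335).
Mode = β/(α+1) = 34.62335/11.50 = 3.0107.

3.0107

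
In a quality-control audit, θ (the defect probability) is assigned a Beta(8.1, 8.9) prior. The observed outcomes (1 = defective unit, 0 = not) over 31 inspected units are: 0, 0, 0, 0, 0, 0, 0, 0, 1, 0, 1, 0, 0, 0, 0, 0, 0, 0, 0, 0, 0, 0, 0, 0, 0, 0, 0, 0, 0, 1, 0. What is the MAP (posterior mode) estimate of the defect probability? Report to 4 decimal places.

0.2196

The Beta prior is conjugate to a Binomial/Bernoulli likelihood; the update adds successes to α and failures to β.
Posterior: Beta(α+k, β+n−k) = Beta(8.1+3, 8.9+28) = Beta(11.1, 36.9).
Mode of Beta(a,b) for a,b>1 is (a−1)/(a+b−2) = 10.1/46.0 = 0.2196.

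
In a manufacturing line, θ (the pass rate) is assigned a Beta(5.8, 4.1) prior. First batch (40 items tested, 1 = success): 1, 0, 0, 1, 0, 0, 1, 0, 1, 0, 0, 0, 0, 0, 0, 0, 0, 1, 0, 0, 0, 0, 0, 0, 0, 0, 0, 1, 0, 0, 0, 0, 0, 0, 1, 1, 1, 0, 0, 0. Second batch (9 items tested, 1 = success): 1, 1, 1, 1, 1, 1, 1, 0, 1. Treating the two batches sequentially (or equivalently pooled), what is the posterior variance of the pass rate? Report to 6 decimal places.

The Beta prior is conjugate to a Binomial/Bernoulli likelihood; the update adds successes to α and failures to β.
After batch 1: Beta(5.8+9, 4.1+31) = Beta(14.8, 35.1).
After batch 2: Beta(14.8+8, 35.1+1) = Beta(22.8, 36.1).
Var = αβ/((α+β)²(α+β+1)) = 22.8·36.1/(58.9²·59.9) = 0.003961.

0.003961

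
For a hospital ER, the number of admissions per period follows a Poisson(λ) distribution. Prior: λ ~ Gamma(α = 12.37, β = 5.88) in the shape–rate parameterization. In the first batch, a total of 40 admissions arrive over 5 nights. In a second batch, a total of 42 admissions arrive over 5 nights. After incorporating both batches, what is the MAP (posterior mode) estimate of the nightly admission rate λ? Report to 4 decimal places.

With a Gamma(shape α, rate β) prior, the Poisson likelihood is conjugate: the posterior is Gamma(α + ΣXᵢ, β + n).
After batch 1: Gamma(α+S, β+n) = Gamma(12.37+40, 5.88+5) = Gamma(52.37, 10.88).
After batch 2: Gamma(α+S, β+n) = Gamma(52.37+42, 10.88+5) = Gamma(94.37, 15.88).
Mode of Gamma(α,β) for α≥1 is (α−1)/β = 93.37/15.88 = 5.8797.

5.8797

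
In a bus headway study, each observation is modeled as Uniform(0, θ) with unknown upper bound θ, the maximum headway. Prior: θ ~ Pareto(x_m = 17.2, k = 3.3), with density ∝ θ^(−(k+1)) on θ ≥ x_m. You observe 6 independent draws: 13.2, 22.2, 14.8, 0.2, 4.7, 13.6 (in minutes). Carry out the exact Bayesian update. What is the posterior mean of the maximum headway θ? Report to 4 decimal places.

24.8747

A Pareto(scale x_m, shape k) prior on the upper bound θ of Uniform(0, θ) is conjugate: posterior is Pareto(max(x_m, max xᵢ), k + n).
Sample maximum = 22.2; prior scale x_m = 17.2 → posterior scale = max = 22.2.
Posterior shape = 3.3 + 6 = 9.3.
E[θ|data] = k·x_m/(k−1) = 9.3·22.2/8.3 = 24.8747.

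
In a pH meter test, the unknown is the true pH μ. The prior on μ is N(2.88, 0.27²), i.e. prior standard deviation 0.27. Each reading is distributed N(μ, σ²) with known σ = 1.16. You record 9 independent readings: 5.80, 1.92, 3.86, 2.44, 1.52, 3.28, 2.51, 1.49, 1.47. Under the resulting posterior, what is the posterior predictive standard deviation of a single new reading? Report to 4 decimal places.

1.1809

For Normal data with known variance σ², a Normal(μ₀, σ₀²) prior on μ is conjugate. Posterior precision = 1/σ₀² + n/σ²; posterior mean is the precision-weighted average of μ₀ and x̄.
σ₀² = 0.27² = 0.0729, σ² = 1.16² = 1.3456; σ² + n·σ₀² = 1.3456 + 9·0.0729 = 2.0017.
Posterior precision = 1/σ₀² + n/σ² = 1/0.0729 + 9/1.3456 = (σ² + n·σ₀²)/(σ₀²σ²) = 2.0017/(0.0729·1.3456); posterior variance σₙ² = σ₀²σ²/(σ² + n·σ₀²) = 0.0729·1.3456/2.0017 = 0.049005.
Predictive variance for one new observation = σₙ² + σ² = 0.0729·1.3456/2.0017 + 1.3456 = σ²·(σ₀² + 2.0017)/2.0017 = 1.3456·2.0746/2.0017 = 1.394605; SD = √(1.3456·2.0746/2.0017) = 1.1809.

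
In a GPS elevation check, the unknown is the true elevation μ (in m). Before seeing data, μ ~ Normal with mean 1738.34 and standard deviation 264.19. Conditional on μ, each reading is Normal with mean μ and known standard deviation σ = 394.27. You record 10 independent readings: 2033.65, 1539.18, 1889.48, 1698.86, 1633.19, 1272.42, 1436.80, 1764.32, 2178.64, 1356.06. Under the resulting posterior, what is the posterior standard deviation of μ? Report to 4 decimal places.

For Normal data with known variance σ², a Normal(μ₀, σ₀²) prior on μ is conjugate. Posterior precision = 1/σ₀² + n/σ²; posterior mean is the precision-weighted average of μ₀ and x̄.
σ₀² = 264.19² = 69796.3561, σ² = 394.27² = 155448.8329; σ² + n·σ₀² = 155448.8329 + 10·69796.3561 = 853412.3939.
Posterior precision = 1/σ₀² + n/σ² = 1/69796.3561 + 10/155448.8329 = (σ² + n·σ₀²)/(σ₀²σ²) = 853412.3939/(69796.3561·155448.8329); posterior variance σₙ² = σ₀²σ²/(σ² + n·σ₀²) = 69796.3561·155448.8329/853412.3939 = 12713.387073.
Posterior SD = √σₙ² = √(69796.3561·155448.8329/853412.3939) = 112.7537.

112.7537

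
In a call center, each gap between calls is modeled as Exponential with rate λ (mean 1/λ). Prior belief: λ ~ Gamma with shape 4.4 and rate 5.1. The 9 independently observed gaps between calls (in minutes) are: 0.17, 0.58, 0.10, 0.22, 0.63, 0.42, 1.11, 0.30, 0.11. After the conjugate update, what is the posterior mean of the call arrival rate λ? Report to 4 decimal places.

With a Gamma(shape α, rate β) prior on the exponential rate λ, the posterior after n observations with total T = Σxᵢ is Gamma(α+n, β+T).
Sum of observations T = 3.64 minutes; n = 9.
Posterior: Gamma(4.4+9, 5.1+3.64) = Gamma(13.4, 8.74).
Posterior mean of λ = α/β = 13.4/8.74 = 1.5332.

1.5332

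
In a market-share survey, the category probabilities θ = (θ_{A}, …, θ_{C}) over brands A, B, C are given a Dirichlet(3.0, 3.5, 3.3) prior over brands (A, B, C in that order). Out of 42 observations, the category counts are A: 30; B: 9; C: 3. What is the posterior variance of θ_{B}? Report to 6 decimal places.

0.003467

The Dirichlet prior is conjugate to the Multinomial likelihood: each posterior αⱼ = prior αⱼ + observed count nⱼ.
Posterior concentration: (33.0, 12.5, 6.3), total = 51.8.
Var[θ_j] = α_j(Σα−α_j)/((Σα)²(Σα+1)) = 12.5·39.3/(51.8²·52.8) = 0.003467.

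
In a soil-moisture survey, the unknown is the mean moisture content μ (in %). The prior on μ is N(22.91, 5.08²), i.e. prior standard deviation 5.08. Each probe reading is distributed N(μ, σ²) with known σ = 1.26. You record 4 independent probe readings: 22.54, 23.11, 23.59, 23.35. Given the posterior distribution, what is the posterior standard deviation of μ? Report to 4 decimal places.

0.6252

For Normal data with known variance σ², a Normal(μ₀, σ₀²) prior on μ is conjugate. Posterior precision = 1/σ₀² + n/σ²; posterior mean is the precision-weighted average of μ₀ and x̄.
σ₀² = 5.08² = 25.8064, σ² = 1.26² = 1.5876; σ² + n·σ₀² = 1.5876 + 4·25.8064 = 104.8132.
Posterior precision = 1/σ₀² + n/σ² = 1/25.8064 + 4/1.5876 = (σ² + n·σ₀²)/(σ₀²σ²) = 104.8132/(25.8064·1.5876); posterior variance σₙ² = σ₀²σ²/(σ² + n·σ₀²) = 25.8064·1.5876/104.8132 = 0.390888.
Posterior SD = √σₙ² = √(25.8064·1.5876/104.8132) = 0.6252.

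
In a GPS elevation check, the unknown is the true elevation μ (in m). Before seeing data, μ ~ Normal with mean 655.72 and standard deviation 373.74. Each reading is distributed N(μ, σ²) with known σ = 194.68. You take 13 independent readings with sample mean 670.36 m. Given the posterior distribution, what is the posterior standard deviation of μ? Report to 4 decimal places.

53.4397

For Normal data with known variance σ², a Normal(μ₀, σ₀²) prior on μ is conjugate. Posterior precision = 1/σ₀² + n/σ²; posterior mean is the precision-weighted average of μ₀ and x̄.
σ₀² = 373.74² = 139681.5876, σ² = 194.68² = 37900.3024; σ² + n·σ₀² = 37900.3024 + 13·139681.5876 = 1853760.9412.
Posterior precision = 1/σ₀² + n/σ² = 1/139681.5876 + 13/37900.3024 = (σ² + n·σ₀²)/(σ₀²σ²) = 1853760.9412/(139681.5876·37900.3024); posterior variance σₙ² = σ₀²σ²/(σ² + n·σ₀²) = 139681.5876·37900.3024/1853760.9412 = 2855.802111.
Posterior SD = √σₙ² = √(139681.5876·37900.3024/1853760.9412) = 53.4397.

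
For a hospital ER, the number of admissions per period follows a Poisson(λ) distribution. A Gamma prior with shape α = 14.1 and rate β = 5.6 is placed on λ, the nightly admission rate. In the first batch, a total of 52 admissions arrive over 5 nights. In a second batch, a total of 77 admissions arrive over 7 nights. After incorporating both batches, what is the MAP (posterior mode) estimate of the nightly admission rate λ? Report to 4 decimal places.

8.0739

With a Gamma(shape α, rate β) prior, the Poisson likelihood is conjugate: the posterior is Gamma(α + ΣXᵢ, β + n).
After batch 1: Gamma(α+S, β+n) = Gamma(14.1+52, 5.6+5) = Gamma(66.1, 10.6).
After batch 2: Gamma(α+S, β+n) = Gamma(66.1+77, 10.6+7) = Gamma(143.1, 17.6).
Mode of Gamma(α,β) for α≥1 is (α−1)/β = 142.1/17.6 = 8.0739.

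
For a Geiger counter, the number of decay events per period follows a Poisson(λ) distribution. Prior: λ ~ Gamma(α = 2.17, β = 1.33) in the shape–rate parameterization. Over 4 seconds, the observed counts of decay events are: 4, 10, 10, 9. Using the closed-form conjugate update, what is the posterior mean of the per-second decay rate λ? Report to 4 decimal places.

With a Gamma(shape α, rate β) prior, the Poisson likelihood is conjugate: the posterior is Gamma(α + ΣXᵢ, β + n).
Sum of counts S = 33 over n = 4 seconds.
Posterior: Gamma(α+S, β+n) = Gamma(2.17+33, 1.33+4) = Gamma(35.17, 5.33).
Posterior mean = α/β = 35.17/5.33 = 6.5985.

6.5985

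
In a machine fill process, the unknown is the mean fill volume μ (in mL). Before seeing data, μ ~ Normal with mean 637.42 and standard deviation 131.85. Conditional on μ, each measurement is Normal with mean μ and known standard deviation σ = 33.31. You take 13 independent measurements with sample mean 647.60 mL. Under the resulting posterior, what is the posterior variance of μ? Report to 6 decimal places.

For Normal data with known variance σ², a Normal(μ₀, σ₀²) prior on μ is conjugate. Posterior precision = 1/σ₀² + n/σ²; posterior mean is the precision-weighted average of μ₀ and x̄.
σ₀² = 131.85² = 17384.4225, σ² = 33.31² = 1109.5561; σ² + n·σ₀² = 1109.5561 + 13·17384.4225 = 227107.0486.
Posterior precision = 1/σ₀² + n/σ² = 1/17384.4225 + 13/1109.5561 = (σ² + n·σ₀²)/(σ₀²σ²) = 227107.0486/(17384.4225·1109.5561); posterior variance σₙ² = σ₀²σ²/(σ² + n·σ₀²) = 17384.4225·1109.5561/227107.0486 = 84.933480.

84.933480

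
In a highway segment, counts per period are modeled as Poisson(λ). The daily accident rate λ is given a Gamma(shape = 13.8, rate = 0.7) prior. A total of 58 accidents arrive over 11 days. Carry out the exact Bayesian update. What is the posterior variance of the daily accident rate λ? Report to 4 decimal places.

0.5245

With a Gamma(shape α, rate β) prior, the Poisson likelihood is conjugate: the posterior is Gamma(α + ΣXᵢ, β + n).
Posterior: Gamma(α+S, β+n) = Gamma(13.8+58, 0.7+11) = Gamma(71.8, 11.7).
Var = α/β² = 71.8/11.7² = 0.5245.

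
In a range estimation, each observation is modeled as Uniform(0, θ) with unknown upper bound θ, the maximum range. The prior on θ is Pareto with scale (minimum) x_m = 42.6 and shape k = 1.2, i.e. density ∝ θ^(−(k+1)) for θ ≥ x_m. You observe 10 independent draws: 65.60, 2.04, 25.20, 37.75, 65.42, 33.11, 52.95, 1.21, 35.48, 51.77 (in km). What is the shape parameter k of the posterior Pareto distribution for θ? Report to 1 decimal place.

A Pareto(scale x_m, shape k) prior on the upper bound θ of Uniform(0, θ) is conjugate: posterior is Pareto(max(x_m, max xᵢ), k + n).
Sample maximum = 65.60; prior scale x_m = 42.6 → posterior scale = max = 65.60.
Posterior shape = 1.2 + 10 = 11.2.
Posterior shape k = 11.2.

11.2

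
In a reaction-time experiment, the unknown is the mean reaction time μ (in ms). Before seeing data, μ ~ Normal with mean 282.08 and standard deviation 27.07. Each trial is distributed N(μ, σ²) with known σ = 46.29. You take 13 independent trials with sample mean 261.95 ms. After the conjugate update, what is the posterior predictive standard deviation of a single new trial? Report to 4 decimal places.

For Normal data with known variance σ², a Normal(μ₀, σ₀²) prior on μ is conjugate. Posterior precision = 1/σ₀² + n/σ²; posterior mean is the precision-weighted average of μ₀ and x̄.
σ₀² = 27.07² = 732.7849, σ² = 46.29² = 2142.7641; σ² + n·σ₀² = 2142.7641 + 13·732.7849 = 11668.9678.
Posterior precision = 1/σ₀² + n/σ² = 1/732.7849 + 13/2142.7641 = (σ² + n·σ₀²)/(σ₀²σ²) = 11668.9678/(732.7849·2142.7641); posterior variance σₙ² = σ₀²σ²/(σ² + n·σ₀²) = 732.7849·2142.7641/11668.9678 = 134.560760.
Predictive variance for one new observation = σₙ² + σ² = 732.7849·2142.7641/11668.9678 + 2142.7641 = σ²·(σ₀² + 11668.9678)/11668.9678 = 2142.7641·12401.7527/11668.9678 = 2277.324860; SD = √(2142.7641·12401.7527/11668.9678) = 47.7213.

47.7213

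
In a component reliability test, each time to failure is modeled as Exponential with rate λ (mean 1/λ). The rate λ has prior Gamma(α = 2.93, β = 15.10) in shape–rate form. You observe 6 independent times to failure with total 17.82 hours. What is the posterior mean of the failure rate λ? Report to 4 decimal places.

With a Gamma(shape α, rate β) prior on the exponential rate λ, the posterior after n observations with total T = Σxᵢ is Gamma(α+n, β+T).
Posterior: Gamma(2.93+6, 15.10+17.82) = Gamma(8.93, 32.92).
Posterior mean of λ = α/β = 8.93/32.92 = 0.2713.

0.2713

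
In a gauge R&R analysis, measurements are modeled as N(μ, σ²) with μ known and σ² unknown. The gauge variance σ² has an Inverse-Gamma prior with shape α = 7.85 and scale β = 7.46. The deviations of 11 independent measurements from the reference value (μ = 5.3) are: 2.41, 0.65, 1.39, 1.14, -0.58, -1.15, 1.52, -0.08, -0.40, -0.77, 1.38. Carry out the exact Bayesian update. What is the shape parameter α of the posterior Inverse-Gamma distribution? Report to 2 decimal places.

13.35

With known mean μ and an Inverse-Gamma(α, β) prior on σ², the Normal likelihood is conjugate: posterior is Inv-Gamma(α + n/2, β + Σ(xᵢ−μ)²/2).
Σ(xᵢ−μ)² = (2.41)² + (0.65)² + (1.39)² + (1.14)² + (-0.58)² + (-1.15)² + (1.52)² + (-0.08)² + (-0.40)² + (-0.77)² + (1.38)² = 16.0953.
Posterior: Inv-Gamma(7.85 + 11/2, 7.46 + 16.0953/2) = Inv-Gamma(13.35, 15.50765).
Posterior α = 13.35.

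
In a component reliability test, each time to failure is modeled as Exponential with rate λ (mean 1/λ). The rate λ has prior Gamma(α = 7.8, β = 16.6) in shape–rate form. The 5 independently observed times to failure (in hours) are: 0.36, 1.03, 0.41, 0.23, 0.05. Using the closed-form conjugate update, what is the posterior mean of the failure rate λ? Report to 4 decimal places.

With a Gamma(shape α, rate β) prior on the exponential rate λ, the posterior after n observations with total T = Σxᵢ is Gamma(α+n, β+T).
Sum of observations T = 2.08 hours; n = 5.
Posterior: Gamma(7.8+5, 16.6+2.08) = Gamma(12.8, 18.68).
Posterior mean of λ = α/β = 12.8/18.68 = 0.6852.

0.6852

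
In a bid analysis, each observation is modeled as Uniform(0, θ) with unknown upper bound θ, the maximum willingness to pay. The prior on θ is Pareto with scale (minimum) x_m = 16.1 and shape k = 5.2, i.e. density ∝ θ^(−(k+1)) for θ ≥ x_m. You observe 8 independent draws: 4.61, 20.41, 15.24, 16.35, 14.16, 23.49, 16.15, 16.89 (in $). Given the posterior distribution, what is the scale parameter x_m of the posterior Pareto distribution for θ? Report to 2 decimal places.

A Pareto(scale x_m, shape k) prior on the upper bound θ of Uniform(0, θ) is conjugate: posterior is Pareto(max(x_m, max xᵢ), k + n).
Sample maximum = 23.49; prior scale x_m = 16.1 → posterior scale = max = 23.49.
Posterior shape = 5.2 + 8 = 13.2.
Posterior scale x_m = 23.49.

23.49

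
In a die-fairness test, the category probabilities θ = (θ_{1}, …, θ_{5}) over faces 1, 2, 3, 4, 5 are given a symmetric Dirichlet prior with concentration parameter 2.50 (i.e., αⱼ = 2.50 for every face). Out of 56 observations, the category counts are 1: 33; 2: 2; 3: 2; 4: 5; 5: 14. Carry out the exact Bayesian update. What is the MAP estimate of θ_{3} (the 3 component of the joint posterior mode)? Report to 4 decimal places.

The Dirichlet prior is conjugate to the Multinomial likelihood: each posterior αⱼ = prior αⱼ + observed count nⱼ.
Posterior concentration: (35.50, 4.50, 4.50, 7.50, 16.50), total = 68.50.
Joint mode component: (α_{3}−1)/(Σα−K) = 3.50/63.50 = 0.0551.

0.0551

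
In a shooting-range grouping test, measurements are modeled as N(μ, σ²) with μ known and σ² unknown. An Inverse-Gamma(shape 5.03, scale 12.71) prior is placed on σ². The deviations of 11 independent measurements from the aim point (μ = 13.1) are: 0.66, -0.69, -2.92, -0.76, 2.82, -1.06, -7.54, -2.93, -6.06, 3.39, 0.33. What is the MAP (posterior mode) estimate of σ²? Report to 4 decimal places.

With known mean μ and an Inverse-Gamma(α, β) prior on σ², the Normal likelihood is conjugate: posterior is Inv-Gamma(α + n/2, β + Σ(xᵢ−μ)²/2).
Σ(xᵢ−μ)² = (0.66)² + (-0.69)² + (-2.92)² + (-0.76)² + (2.82)² + (-1.06)² + (-7.54)² + (-2.93)² + (-6.06)² + (3.39)² + (0.33)² = 132.8528.
Posterior: Inv-Gamma(5.03 + 11/2, 12.71 + 132.8528/2) = Inv-Gamma(10.53, 79.13640).
Mode = β/(α+1) = 79.13640/11.53 = 6.8635.

6.8635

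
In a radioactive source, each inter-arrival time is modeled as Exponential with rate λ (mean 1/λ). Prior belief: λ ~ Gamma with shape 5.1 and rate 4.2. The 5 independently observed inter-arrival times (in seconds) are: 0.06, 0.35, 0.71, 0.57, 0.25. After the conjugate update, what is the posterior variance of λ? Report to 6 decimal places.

0.267907

With a Gamma(shape α, rate β) prior on the exponential rate λ, the posterior after n observations with total T = Σxᵢ is Gamma(α+n, β+T).
Sum of observations T = 1.94 seconds; n = 5.
Posterior: Gamma(5.1+5, 4.2+1.94) = Gamma(10.1, 6.14).
Var = α/β² = 0.267907.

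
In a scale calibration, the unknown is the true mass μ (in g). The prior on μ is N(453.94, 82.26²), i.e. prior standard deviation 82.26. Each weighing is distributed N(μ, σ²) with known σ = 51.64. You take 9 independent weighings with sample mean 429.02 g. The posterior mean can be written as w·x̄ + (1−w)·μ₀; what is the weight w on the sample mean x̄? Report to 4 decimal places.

0.9580

For Normal data with known variance σ², a Normal(μ₀, σ₀²) prior on μ is conjugate. Posterior precision = 1/σ₀² + n/σ²; posterior mean is the precision-weighted average of μ₀ and x̄.
σ₀² = 82.26² = 6766.7076, σ² = 51.64² = 2666.6896. Prior precision 1/σ₀² = 1/6766.7076; data precision n/σ² = 9/2666.6896.
w = (n/σ²)/(1/σ₀² + n/σ²) = n·σ₀²/(σ² + n·σ₀²) = 9·6766.7076/(2666.6896 + 9·6766.7076) = 60900.3684/63567.058 = 0.9580.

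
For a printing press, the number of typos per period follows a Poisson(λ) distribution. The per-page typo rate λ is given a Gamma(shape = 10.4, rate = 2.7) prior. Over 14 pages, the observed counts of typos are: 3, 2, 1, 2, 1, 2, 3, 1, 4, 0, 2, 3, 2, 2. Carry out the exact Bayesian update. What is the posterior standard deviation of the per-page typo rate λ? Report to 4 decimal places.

With a Gamma(shape α, rate β) prior, the Poisson likelihood is conjugate: the posterior is Gamma(α + ΣXᵢ, β + n).
Sum of counts S = 28 over n = 14 pages.
Posterior: Gamma(α+S, β+n) = Gamma(10.4+28, 2.7+14) = Gamma(38.4, 16.7).
SD = √α/β = √38.4/16.7 = 0.3711.

0.3711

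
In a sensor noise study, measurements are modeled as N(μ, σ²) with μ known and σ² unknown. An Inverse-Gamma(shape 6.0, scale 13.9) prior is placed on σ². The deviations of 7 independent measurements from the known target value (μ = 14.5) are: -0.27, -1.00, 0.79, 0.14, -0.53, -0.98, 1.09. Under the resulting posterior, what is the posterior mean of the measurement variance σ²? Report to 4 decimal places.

With known mean μ and an Inverse-Gamma(α, β) prior on σ², the Normal likelihood is conjugate: posterior is Inv-Gamma(α + n/2, β + Σ(xᵢ−μ)²/2).
Σ(xᵢ−μ)² = (-0.27)² + (-1.00)² + (0.79)² + (0.14)² + (-0.53)² + (-0.98)² + (1.09)² = 4.1460.
Posterior: Inv-Gamma(6.0 + 7/2, 13.9 + 4.1460/2) = Inv-Gamma(9.50, 15.97300).
E[σ²|data] = β/(α−1) = 15.97300/8.50 = 1.8792.

1.8792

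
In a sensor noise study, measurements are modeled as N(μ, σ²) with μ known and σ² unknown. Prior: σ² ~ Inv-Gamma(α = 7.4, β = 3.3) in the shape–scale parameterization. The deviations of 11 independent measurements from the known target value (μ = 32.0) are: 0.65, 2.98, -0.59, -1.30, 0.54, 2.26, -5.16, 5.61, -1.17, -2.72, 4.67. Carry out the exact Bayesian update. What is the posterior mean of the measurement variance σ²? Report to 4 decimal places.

4.7065

With known mean μ and an Inverse-Gamma(α, β) prior on σ², the Normal likelihood is conjugate: posterior is Inv-Gamma(α + n/2, β + Σ(xᵢ−μ)²/2).
Σ(xᵢ−μ)² = (0.65)² + (2.98)² + (-0.59)² + (-1.30)² + (0.54)² + (2.26)² + (-5.16)² + (5.61)² + (-1.17)² + (-2.72)² + (4.67)² = 105.4141.
Posterior: Inv-Gamma(7.4 + 11/2, 3.3 + 105.4141/2) = Inv-Gamma(12.90, 56.00705).
E[σ²|data] = β/(α−1) = 56.00705/11.90 = 4.7065.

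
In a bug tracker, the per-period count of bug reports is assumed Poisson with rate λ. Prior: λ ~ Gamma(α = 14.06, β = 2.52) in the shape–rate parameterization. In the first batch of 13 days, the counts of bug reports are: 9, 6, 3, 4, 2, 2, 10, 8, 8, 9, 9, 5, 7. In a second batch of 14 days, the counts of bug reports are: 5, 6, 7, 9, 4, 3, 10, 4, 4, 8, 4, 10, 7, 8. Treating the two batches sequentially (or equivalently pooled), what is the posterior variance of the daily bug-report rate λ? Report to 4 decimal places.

0.2124

With a Gamma(shape α, rate β) prior, the Poisson likelihood is conjugate: the posterior is Gamma(α + ΣXᵢ, β + n).
Batch 1: sum of counts S = 82 over n = 13 days.
After batch 1: Gamma(α+S, β+n) = Gamma(14.06+82, 2.52+13) = Gamma(96.06, 15.52).
Batch 2: sum of counts S = 89 over n = 14 days.
After batch 2: Gamma(α+S, β+n) = Gamma(96.06+89, 15.52+14) = Gamma(185.06, 29.52).
Var = α/β² = 185.06/29.52² = 0.2124.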